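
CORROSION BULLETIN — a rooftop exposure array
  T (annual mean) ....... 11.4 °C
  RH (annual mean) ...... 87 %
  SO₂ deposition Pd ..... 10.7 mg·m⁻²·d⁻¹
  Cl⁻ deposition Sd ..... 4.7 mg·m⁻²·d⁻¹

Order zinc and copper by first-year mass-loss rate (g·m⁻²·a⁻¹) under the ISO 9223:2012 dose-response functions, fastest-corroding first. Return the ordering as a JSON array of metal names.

zinc: f(T) = -0.071·(T−10) [T>10 °C] = -0.0994
  sulphur-dioxide contribution → 1.813 μm/a
  chloride contribution → 0.2235 μm/a
  total first-year rate 2.036 μm/a
  mass loss = 2.036 μm/a × 7.14 g/cm³ = 14.54 g·m⁻²·a⁻¹
copper: f(T) = -0.080·(T−10) [T>10 °C] = -0.1120
  sulphur-dioxide contribution → 1.488 μm/a
  chloride contribution → 0.6237 μm/a
  ⇒ r_corr(copper) = 2.111 μm/a
  mass loss = 2.111 μm/a × 8.96 g/cm³ = 18.92 g·m⁻²·a⁻¹
Ordering by g·m⁻²·a⁻¹: copper (18.9) > zinc (14.5)

["copper", "zinc"]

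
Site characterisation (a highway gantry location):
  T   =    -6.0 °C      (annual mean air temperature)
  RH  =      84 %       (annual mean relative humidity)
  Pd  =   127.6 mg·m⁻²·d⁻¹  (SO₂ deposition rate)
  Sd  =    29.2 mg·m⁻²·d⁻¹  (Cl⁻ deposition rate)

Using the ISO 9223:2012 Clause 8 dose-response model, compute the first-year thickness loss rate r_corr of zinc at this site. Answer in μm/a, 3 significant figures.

r_corr = 2.97 μm/a

zinc: temperature factor f = +0.038·(-16.0) = -0.6080
  SO₂ term: 0.0129·127.6^0.44·exp(0.046·84-0.6080) = 2.826
  Sd branch = 0.0175·Sd^0.57·e^(0.008·RH+0.085·T) = 0.1408 μm/a
  sum: 2.826 + 0.1408 → r_corr = 2.967 μm/a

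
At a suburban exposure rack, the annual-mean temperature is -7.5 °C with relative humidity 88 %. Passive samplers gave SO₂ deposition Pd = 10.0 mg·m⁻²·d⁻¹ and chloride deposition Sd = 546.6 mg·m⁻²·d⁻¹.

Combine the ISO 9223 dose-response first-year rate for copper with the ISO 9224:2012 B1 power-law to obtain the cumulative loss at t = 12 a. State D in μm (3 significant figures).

D(12) = 5.86 μm

copper: f(T) = +0.126·(T−10) [T≤10 °C] = -2.2050
  SO₂ term: 0.0053·10.0^0.26·exp(0.059·88-2.2050) = 0.1912
  Sd branch = 0.01025·Sd^0.27·e^(0.036·RH+0.049·T) = 0.925 μm/a
  r_corr = 0.1912 + 0.925 = 1.116 μm/a
Long-term exponent b (ISO 9224 Table 2, B1) = 0.667
  D(12) = 1.116 × 12^0.667 = 1.116 × 5.246 = 5.855 μm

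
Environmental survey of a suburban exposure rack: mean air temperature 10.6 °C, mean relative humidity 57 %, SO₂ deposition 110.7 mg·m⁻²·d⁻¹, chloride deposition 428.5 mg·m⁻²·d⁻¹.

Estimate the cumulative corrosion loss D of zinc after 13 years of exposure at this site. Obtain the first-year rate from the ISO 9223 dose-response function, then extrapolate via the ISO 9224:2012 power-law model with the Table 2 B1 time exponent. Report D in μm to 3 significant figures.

zinc: f(T) = -0.071·(T−10) [T>10 °C] = -0.0426
  Pd branch = 0.0129·Pd^0.44·e^(0.046·RH+f) = 1.35 μm/a
  Sd branch = 0.0175·Sd^0.57·e^(0.008·RH+0.085·T) = 2.151 μm/a
  sum: 1.35 + 2.151 → r_corr = 3.5 μm/a
Power-law: D(13) = r_corr · 13^0.813
  D(13) = 3.5 × 13^0.813 = 3.5 × 8.047 = 28.17 μm

D(13) = 28.2 μm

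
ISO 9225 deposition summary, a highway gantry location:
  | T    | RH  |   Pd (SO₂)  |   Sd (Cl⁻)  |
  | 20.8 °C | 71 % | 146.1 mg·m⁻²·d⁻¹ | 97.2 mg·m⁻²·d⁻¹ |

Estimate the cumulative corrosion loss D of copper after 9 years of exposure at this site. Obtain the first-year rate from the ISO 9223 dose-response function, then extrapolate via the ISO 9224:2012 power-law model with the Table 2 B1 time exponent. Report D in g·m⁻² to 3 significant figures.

copper: temperature factor f = -0.080·(10.8) = -0.8640
  SO₂ term: 0.0053·146.1^0.26·exp(0.059·71-0.8640) = 0.5384
  Cl⁻ term: 0.01025·97.2^0.27·exp(0.036·71+0.049·20.8) = 1.259
  sum: 0.5384 + 1.259 → r_corr = 1.798 μm/a
Long-term exponent b (ISO 9224 Table 2, B1) = 0.667
  D(9) = 1.798 × 9^0.667 = 1.798 × 4.33 = 7.783 μm
  Mass loss = 7.783 μm × 8.96 g/cm³ = 69.74 g·m⁻²

D(9) = 69.7 g·m⁻²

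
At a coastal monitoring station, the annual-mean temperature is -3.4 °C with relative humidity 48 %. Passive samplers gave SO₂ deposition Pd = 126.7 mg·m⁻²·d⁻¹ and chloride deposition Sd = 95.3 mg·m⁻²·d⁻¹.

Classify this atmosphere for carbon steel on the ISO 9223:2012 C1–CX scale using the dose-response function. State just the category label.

C2

carbon steel: T≤10 °C ⇒ hinge +0.150·(-3.4−10) = -2.0100
  SO₂ term: 1.77·126.7^0.52·exp(0.02·48-2.0100) = 7.681
  Sd branch = 0.102·Sd^0.62·e^(0.033·RH+0.04·T) = 7.32 μm/a
  r_corr = 7.681 + 7.32 = 15 μm/a
Category bounds: 1.3…25 μm/a bracket r_corr ⇒ C2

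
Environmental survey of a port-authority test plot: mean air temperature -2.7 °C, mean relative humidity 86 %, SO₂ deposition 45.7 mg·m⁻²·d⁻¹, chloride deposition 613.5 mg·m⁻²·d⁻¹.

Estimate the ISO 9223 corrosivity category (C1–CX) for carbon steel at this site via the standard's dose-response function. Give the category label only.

C5

carbon steel: temperature factor f = +0.150·(-12.7) = -1.9050
  Pd branch = 1.77·Pd^0.52·e^(0.02·RH+f) = 10.73 μm/a
  Sd branch = 0.102·Sd^0.62·e^(0.033·RH+0.04·T) = 83.69 μm/a
  r_corr = 10.73 + 83.69 = 94.42 μm/a
Category bounds: 80…200 μm/a bracket r_corr ⇒ C5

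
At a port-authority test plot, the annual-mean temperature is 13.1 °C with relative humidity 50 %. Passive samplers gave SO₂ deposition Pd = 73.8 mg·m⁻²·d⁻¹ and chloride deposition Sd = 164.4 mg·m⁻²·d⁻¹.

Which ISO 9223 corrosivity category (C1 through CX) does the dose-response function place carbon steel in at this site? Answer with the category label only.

carbon steel: T>10 °C ⇒ hinge -0.054·(13.1−10) = -0.1674
  Pd branch = 1.77·Pd^0.52·e^(0.02·RH+f) = 38.1 μm/a
  Sd branch = 0.102·Sd^0.62·e^(0.033·RH+0.04·T) = 21.21 μm/a
  r_corr = 38.1 + 21.21 = 59.32 μm/a
ISO 9223 Table 2 (carbon steel): 50 < 59.3 ≤ 80 μm/a ⇒ C4

C4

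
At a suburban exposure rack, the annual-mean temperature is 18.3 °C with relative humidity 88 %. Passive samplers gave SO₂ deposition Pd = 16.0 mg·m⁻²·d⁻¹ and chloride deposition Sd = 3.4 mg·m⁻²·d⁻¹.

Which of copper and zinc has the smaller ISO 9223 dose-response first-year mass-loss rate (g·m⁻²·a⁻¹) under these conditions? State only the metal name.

zinc

copper: f(T) = -0.080·(T−10) [T>10 °C] = -0.6640
  sulphur-dioxide contribution → 1.009 μm/a
  chloride contribution → 0.8308 μm/a
  total first-year rate 1.84 μm/a
  mass loss = 1.84 μm/a × 8.96 g/cm³ = 16.48 g·m⁻²·a⁻¹
zinc: f(T) = -0.071·(T−10) [T>10 °C] = -0.5893
  sulphur-dioxide contribution → 1.388 μm/a
  chloride contribution → 0.3367 μm/a
  ⇒ r_corr(zinc) = 1.725 μm/a
  mass loss = 1.725 μm/a × 7.14 g/cm³ = 12.32 g·m⁻²·a⁻¹
Ordering by g·m⁻²·a⁻¹: copper (16.5) > zinc (12.3)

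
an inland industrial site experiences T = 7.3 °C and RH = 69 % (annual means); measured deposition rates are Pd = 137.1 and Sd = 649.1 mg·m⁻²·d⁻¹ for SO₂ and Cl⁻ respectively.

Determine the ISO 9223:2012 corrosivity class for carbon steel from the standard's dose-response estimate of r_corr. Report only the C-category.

C5

carbon steel: f(T) = +0.150·(T−10) [T≤10 °C] = -0.4050
  Pd branch = 1.77·Pd^0.52·e^(0.02·RH+f) = 60.63 μm/a
  Sd branch = 0.102·Sd^0.62·e^(0.033·RH+0.04·T) = 73.78 μm/a
  r_corr = 60.63 + 73.78 = 134.4 μm/a
Category bounds: 80…200 μm/a bracket r_corr ⇒ C5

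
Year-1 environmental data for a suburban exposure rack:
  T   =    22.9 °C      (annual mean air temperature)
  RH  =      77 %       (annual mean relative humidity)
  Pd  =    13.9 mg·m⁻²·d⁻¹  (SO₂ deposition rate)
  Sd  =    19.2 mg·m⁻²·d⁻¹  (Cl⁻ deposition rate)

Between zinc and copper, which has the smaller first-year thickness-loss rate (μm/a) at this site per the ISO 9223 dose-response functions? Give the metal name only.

zinc: temperature factor f = -0.071·(12.9) = -0.9159
  Pd branch = 0.0129·Pd^0.44·e^(0.046·RH+f) = 0.5676 μm/a
  Cl⁻ term: 0.0175·19.2^0.57·exp(0.008·77+0.085·22.9) = 1.223
  r_corr = 0.5676 + 1.223 = 1.79 μm/a
copper: f(T) = -0.080·(T−10) [T>10 °C] = -1.0320
  SO₂ term: 0.0053·13.9^0.26·exp(0.059·77-1.0320) = 0.3518
  Sd branch = 0.01025·Sd^0.27·e^(0.036·RH+0.049·T) = 1.118 μm/a
  r_corr = 0.3518 + 1.118 = 1.47 μm/a
Ordering by μm/a: zinc (1.79) > copper (1.47)

copper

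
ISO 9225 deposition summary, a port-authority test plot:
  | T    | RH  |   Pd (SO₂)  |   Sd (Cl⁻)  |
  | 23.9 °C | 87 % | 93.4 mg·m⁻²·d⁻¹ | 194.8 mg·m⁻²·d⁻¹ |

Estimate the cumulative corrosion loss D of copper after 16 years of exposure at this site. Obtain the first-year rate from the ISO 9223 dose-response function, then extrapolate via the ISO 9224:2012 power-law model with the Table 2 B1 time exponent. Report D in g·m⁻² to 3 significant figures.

copper: f(T) = -0.080·(T−10) [T>10 °C] = -1.1120
  Pd branch = 0.0053·Pd^0.26·e^(0.059·RH+f) = 0.9613 μm/a
  Sd branch = 0.01025·Sd^0.27·e^(0.036·RH+0.049·T) = 3.146 μm/a
  sum: 0.9613 + 3.146 → r_corr = 4.107 μm/a
Power-law: D(16) = r_corr · 16^0.667
  D(16) = 4.107 × 16^0.667 = 4.107 × 6.355 = 26.1 μm
  Mass loss = 26.1 μm × 8.96 g/cm³ = 233.9 g·m⁻²

D(16) = 234 g·m⁻²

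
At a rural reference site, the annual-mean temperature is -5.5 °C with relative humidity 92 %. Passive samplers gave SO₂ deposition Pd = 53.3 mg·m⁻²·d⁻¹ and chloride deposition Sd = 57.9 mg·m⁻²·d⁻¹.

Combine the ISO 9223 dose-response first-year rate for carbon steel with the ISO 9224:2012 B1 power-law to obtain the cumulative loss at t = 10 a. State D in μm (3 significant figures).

D(10) = 99.1 μm

carbon steel: f(T) = +0.150·(T−10) [T≤10 °C] = -2.3250
  sulphur-dioxide contribution → 8.615 μm/a
  chloride contribution → 21.11 μm/a
  total first-year rate 29.72 μm/a
ISO 9224: D(t) = r_corr · t^b with b = 0.523 (carbon steel, B1)
  D(10) = 29.72 × 10^0.523 = 29.72 × 3.334 = 99.1 μm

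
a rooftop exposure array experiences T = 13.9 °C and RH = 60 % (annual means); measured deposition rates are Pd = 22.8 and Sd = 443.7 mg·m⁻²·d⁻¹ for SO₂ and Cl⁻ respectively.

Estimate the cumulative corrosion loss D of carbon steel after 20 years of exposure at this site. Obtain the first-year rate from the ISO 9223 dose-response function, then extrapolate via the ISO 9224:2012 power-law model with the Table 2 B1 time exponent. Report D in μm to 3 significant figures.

carbon steel: temperature factor f = -0.054·(3.9) = -0.2106
  sulphur-dioxide contribution → 24.2 μm/a
  chloride contribution → 56.39 μm/a
  total first-year rate 80.58 μm/a
Power-law: D(20) = r_corr · 20^0.523
  D(20) = 80.58 × 20^0.523 = 80.58 × 4.791 = 386.1 μm

D(20) = 386 μm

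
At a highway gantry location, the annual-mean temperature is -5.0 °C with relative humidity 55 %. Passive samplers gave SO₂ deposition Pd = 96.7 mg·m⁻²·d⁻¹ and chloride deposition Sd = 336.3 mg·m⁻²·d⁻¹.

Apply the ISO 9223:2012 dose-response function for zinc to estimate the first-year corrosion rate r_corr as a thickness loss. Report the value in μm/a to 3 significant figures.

zinc: temperature factor f = +0.038·(-15.0) = -0.5700
  Pd branch = 0.0129·Pd^0.44·e^(0.046·RH+f) = 0.6845 μm/a
  Cl⁻ term: 0.0175·336.3^0.57·exp(0.008·55+0.085·-5.0) = 0.4895
  sum: 0.6845 + 0.4895 → r_corr = 1.174 μm/a

r_corr = 1.17 μm/a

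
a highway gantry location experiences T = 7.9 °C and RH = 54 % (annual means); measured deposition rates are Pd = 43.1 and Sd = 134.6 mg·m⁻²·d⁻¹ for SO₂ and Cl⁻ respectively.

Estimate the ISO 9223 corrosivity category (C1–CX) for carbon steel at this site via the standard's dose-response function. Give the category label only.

carbon steel: T≤10 °C ⇒ hinge +0.150·(7.9−10) = -0.3150
  sulphur-dioxide contribution → 26.92 μm/a
  chloride contribution → 17.37 μm/a
  ⇒ r_corr(carbon steel) = 44.29 μm/a
44.3 μm/a falls in (25, 50] for carbon steel → category C3

C3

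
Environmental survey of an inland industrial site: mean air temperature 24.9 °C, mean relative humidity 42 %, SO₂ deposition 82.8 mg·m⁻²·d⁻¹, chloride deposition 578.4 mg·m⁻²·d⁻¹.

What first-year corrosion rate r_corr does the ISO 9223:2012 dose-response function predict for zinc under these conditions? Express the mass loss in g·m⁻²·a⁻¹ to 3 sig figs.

zinc: f(T) = -0.071·(T−10) [T>10 °C] = -1.0579
  Pd branch = 0.0129·Pd^0.44·e^(0.046·RH+f) = 0.2158 μm/a
  Cl⁻ term: 0.0175·578.4^0.57·exp(0.008·42+0.085·24.9) = 7.632
  r_corr = 0.2158 + 7.632 = 7.847 μm/a
Convert to mass loss: 7.847 μm/a × 7.14 g/cm³ = 56.03 g·m⁻²·a⁻¹

r_corr = 56.0 g·m⁻²·a⁻¹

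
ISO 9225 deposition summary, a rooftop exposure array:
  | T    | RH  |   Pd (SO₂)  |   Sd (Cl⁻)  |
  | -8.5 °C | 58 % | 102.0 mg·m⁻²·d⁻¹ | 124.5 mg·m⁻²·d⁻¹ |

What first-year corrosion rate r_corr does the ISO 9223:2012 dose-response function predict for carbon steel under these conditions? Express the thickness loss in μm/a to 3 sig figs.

r_corr = 13.7 μm/a

carbon steel: T≤10 °C ⇒ hinge +0.150·(-8.5−10) = -2.7750
  SO₂ term: 1.77·102.0^0.52·exp(0.02·58-2.7750) = 3.9
  Cl⁻ term: 0.102·124.5^0.62·exp(0.033·58+0.04·-8.5) = 9.799
  sum: 3.9 + 9.799 → r_corr = 13.7 μm/a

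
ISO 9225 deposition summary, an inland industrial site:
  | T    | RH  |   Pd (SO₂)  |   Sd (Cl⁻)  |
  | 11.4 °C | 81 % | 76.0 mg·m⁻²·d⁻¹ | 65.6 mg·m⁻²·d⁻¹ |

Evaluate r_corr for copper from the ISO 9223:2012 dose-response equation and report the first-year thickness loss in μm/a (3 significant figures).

r_corr = 2.76 μm/a

copper: f(T) = -0.080·(T−10) [T>10 °C] = -0.1120
  Pd branch = 0.0053·Pd^0.26·e^(0.059·RH+f) = 1.738 μm/a
  Sd branch = 0.01025·Sd^0.27·e^(0.036·RH+0.049·T) = 1.024 μm/a
  sum: 1.738 + 1.024 → r_corr = 2.762 μm/a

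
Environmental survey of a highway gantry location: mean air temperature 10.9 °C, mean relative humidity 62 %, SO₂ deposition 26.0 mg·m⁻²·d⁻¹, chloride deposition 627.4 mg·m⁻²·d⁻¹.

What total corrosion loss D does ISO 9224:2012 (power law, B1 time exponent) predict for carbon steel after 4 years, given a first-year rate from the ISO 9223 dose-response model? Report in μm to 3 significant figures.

carbon steel: T>10 °C ⇒ hinge -0.054·(10.9−10) = -0.0486
  Pd branch = 1.77·Pd^0.52·e^(0.02·RH+f) = 31.71 μm/a
  Cl⁻ term: 0.102·627.4^0.62·exp(0.033·62+0.04·10.9) = 66.22
  sum: 31.71 + 66.22 → r_corr = 97.93 μm/a
Power-law: D(4) = r_corr · 4^0.523
  D(4) = 97.93 × 4^0.523 = 97.93 × 2.065 = 202.2 μm

D(4) = 202 μm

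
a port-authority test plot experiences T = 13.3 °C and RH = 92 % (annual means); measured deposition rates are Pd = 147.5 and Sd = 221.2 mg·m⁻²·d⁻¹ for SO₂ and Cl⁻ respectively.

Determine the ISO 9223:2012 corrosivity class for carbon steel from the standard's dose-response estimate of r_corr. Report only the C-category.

carbon steel: f(T) = -0.054·(T−10) [T>10 °C] = -0.1782
  sulphur-dioxide contribution → 125.2 μm/a
  chloride contribution → 102.8 μm/a
  total first-year rate 227.9 μm/a
Category bounds: 200…700 μm/a bracket r_corr ⇒ CX

CX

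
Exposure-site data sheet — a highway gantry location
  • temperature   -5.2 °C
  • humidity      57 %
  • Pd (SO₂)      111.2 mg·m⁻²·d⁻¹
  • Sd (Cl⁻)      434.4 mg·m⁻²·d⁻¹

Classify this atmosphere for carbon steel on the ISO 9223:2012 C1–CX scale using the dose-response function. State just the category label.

carbon steel: f(T) = +0.150·(T−10) [T≤10 °C] = -2.2800
  sulphur-dioxide contribution → 6.559 μm/a
  chloride contribution → 23.48 μm/a
  ⇒ r_corr(carbon steel) = 30.04 μm/a
30 μm/a falls in (25, 50] for carbon steel → category C3

C3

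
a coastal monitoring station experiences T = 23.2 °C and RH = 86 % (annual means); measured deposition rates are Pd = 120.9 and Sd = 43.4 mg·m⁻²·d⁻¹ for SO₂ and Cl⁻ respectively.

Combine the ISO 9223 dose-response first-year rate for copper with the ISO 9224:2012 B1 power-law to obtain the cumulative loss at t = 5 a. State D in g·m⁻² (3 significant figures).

D(5) = 78.1 g·m⁻²

copper: f(T) = -0.080·(T−10) [T>10 °C] = -1.0560
  sulphur-dioxide contribution → 1.025 μm/a
  chloride contribution → 1.955 μm/a
  ⇒ r_corr(copper) = 2.98 μm/a
ISO 9224: D(t) = r_corr · t^b with b = 0.667 (copper, B1)
  D(5) = 2.98 × 5^0.667 = 2.98 × 2.926 = 8.718 μm
  Mass loss = 8.718 μm × 8.96 g/cm³ = 78.11 g·m⁻²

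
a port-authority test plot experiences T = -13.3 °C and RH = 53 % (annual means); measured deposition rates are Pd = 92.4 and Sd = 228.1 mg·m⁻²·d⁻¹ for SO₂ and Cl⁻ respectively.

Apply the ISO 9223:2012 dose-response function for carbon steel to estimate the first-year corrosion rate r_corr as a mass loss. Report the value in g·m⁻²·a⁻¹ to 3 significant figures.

r_corr = 91.2 g·m⁻²·a⁻¹

carbon steel: f(T) = +0.150·(T−10) [T≤10 °C] = -3.4950
  sulphur-dioxide contribution → 1.632 μm/a
  chloride contribution → 9.981 μm/a
  total first-year rate 11.61 μm/a
Convert to mass loss: 11.61 μm/a × 7.85 g/cm³ = 91.16 g·m⁻²·a⁻¹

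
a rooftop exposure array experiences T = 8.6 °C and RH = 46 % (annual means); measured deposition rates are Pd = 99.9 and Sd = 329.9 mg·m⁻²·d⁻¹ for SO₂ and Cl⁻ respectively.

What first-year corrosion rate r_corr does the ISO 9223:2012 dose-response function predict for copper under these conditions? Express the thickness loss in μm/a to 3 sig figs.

r_corr = 0.614 μm/a

copper: T≤10 °C ⇒ hinge +0.126·(8.6−10) = -0.1764
  Pd branch = 0.0053·Pd^0.26·e^(0.059·RH+f) = 0.2219 μm/a
  Cl⁻ term: 0.01025·329.9^0.27·exp(0.036·46+0.049·8.6) = 0.3916
  r_corr = 0.2219 + 0.3916 = 0.6136 μm/a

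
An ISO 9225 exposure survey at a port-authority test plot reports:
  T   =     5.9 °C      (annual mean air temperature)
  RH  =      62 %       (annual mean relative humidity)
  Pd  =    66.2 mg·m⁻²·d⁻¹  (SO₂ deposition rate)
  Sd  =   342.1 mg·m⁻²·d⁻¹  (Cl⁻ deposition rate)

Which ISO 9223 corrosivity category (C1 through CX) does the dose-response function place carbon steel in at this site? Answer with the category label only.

carbon steel: f(T) = +0.150·(T−10) [T≤10 °C] = -0.6150
  sulphur-dioxide contribution → 29.26 μm/a
  chloride contribution → 37.23 μm/a
  total first-year rate 66.48 μm/a
Category bounds: 50…80 μm/a bracket r_corr ⇒ C4

C4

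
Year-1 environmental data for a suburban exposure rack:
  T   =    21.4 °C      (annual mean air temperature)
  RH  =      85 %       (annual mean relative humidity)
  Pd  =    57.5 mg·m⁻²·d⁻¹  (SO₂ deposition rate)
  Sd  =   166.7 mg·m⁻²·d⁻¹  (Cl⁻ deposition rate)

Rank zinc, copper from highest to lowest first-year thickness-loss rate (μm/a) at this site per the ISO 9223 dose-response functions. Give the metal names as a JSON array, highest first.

["zinc", "copper"]

zinc: f(T) = -0.071·(T−10) [T>10 °C] = -0.8094
  SO₂ term: 0.0129·57.5^0.44·exp(0.046·85-0.8094) = 1.704
  Sd branch = 0.0175·Sd^0.57·e^(0.008·RH+0.085·T) = 3.934 μm/a
  sum: 1.704 + 3.934 → r_corr = 5.638 μm/a
copper: f(T) = -0.080·(T−10) [T>10 °C] = -0.9120
  SO₂ term: 0.0053·57.5^0.26·exp(0.059·85-0.9120) = 0.9198
  Sd branch = 0.01025·Sd^0.27·e^(0.036·RH+0.049·T) = 2.483 μm/a
  r_corr = 0.9198 + 2.483 = 3.403 μm/a
Ordering by μm/a: zinc (5.64) > copper (3.4)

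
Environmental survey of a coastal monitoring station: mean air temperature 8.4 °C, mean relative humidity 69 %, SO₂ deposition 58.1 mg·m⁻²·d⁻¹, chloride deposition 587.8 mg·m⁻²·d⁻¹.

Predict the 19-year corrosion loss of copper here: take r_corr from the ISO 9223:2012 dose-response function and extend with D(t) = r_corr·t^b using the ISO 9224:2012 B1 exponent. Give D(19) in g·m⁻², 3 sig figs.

D(19) = 113 g·m⁻²

copper: T≤10 °C ⇒ hinge +0.126·(8.4−10) = -0.2016
  Pd branch = 0.0053·Pd^0.26·e^(0.059·RH+f) = 0.7302 μm/a
  Cl⁻ term: 0.01025·587.8^0.27·exp(0.036·69+0.049·8.4) = 1.037
  r_corr = 0.7302 + 1.037 = 1.768 μm/a
Power-law: D(19) = r_corr · 19^0.667
  D(19) = 1.768 × 19^0.667 = 1.768 × 7.127 = 12.6 μm
  Mass loss = 12.6 μm × 8.96 g/cm³ = 112.9 g·m⁻²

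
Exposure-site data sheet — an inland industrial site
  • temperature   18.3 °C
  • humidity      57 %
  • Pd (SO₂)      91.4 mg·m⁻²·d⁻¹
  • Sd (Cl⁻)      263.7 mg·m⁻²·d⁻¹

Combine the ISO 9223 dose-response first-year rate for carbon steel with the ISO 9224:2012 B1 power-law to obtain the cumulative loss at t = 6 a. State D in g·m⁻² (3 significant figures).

D(6) = 1.63e+03 g·m⁻²

carbon steel: temperature factor f = -0.054·(8.3) = -0.4482
  SO₂ term: 1.77·91.4^0.52·exp(0.02·57-0.4482) = 36.99
  Sd branch = 0.102·Sd^0.62·e^(0.033·RH+0.04·T) = 44.11 μm/a
  sum: 36.99 + 44.11 → r_corr = 81.1 μm/a
Power-law: D(6) = r_corr · 6^0.523
  D(6) = 81.1 × 6^0.523 = 81.1 × 2.553 = 207 μm
  Mass loss = 207 μm × 7.85 g/cm³ = 1625 g·m⁻²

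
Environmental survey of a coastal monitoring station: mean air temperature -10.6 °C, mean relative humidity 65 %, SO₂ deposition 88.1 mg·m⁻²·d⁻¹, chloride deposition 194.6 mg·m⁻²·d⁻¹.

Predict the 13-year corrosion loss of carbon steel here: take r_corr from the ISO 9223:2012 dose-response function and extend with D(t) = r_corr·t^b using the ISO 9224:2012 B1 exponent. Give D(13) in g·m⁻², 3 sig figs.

carbon steel: T≤10 °C ⇒ hinge +0.150·(-10.6−10) = -3.0900
  Pd branch = 1.77·Pd^0.52·e^(0.02·RH+f) = 3.034 μm/a
  Sd branch = 0.102·Sd^0.62·e^(0.033·RH+0.04·T) = 14.97 μm/a
  sum: 3.034 + 14.97 → r_corr = 18.01 μm/a
ISO 9224: D(t) = r_corr · t^b with b = 0.523 (carbon steel, B1)
  D(13) = 18.01 × 13^0.523 = 18.01 × 3.825 = 68.87 μm
  Mass loss = 68.87 μm × 7.85 g/cm³ = 540.6 g·m⁻²

D(13) = 541 g·m⁻²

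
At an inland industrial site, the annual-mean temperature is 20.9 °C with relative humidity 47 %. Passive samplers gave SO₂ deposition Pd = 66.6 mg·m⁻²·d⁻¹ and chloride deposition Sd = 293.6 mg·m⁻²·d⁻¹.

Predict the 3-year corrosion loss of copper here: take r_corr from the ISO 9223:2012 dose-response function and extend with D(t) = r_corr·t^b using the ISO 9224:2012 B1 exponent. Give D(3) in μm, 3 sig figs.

copper: T>10 °C ⇒ hinge -0.080·(20.9−10) = -0.8720
  SO₂ term: 0.0053·66.6^0.26·exp(0.059·47-0.8720) = 0.1057
  Sd branch = 0.01025·Sd^0.27·e^(0.036·RH+0.049·T) = 0.7188 μm/a
  r_corr = 0.1057 + 0.7188 = 0.8245 μm/a
Power-law: D(3) = r_corr · 3^0.667
  D(3) = 0.8245 × 3^0.667 = 0.8245 × 2.081 = 1.716 μm

D(3) = 1.72 μm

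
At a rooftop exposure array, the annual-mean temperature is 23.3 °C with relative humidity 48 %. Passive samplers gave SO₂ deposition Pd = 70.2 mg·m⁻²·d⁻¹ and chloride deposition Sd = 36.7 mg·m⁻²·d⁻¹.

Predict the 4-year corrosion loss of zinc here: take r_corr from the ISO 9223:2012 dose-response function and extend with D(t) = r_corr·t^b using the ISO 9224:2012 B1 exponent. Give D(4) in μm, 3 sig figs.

D(4) = 5.39 μm

zinc: f(T) = -0.071·(T−10) [T>10 °C] = -0.9443
  SO₂ term: 0.0129·70.2^0.44·exp(0.046·48-0.9443) = 0.2963
  Cl⁻ term: 0.0175·36.7^0.57·exp(0.008·48+0.085·23.3) = 1.451
  sum: 0.2963 + 1.451 → r_corr = 1.748 μm/a
Power-law: D(4) = r_corr · 4^0.813
  D(4) = 1.748 × 4^0.813 = 1.748 × 3.087 = 5.395 μm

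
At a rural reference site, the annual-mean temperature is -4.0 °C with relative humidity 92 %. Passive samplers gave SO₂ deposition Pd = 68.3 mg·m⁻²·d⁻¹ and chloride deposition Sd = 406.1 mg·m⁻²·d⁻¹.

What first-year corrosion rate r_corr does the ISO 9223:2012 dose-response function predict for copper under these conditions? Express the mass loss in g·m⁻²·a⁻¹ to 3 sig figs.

r_corr = 16.0 g·m⁻²·a⁻¹

copper: T≤10 °C ⇒ hinge +0.126·(-4.0−10) = -1.7640
  SO₂ term: 0.0053·68.3^0.26·exp(0.059·92-1.7640) = 0.6201
  Sd branch = 0.01025·Sd^0.27·e^(0.036·RH+0.049·T) = 1.17 μm/a
  sum: 0.6201 + 1.17 → r_corr = 1.79 μm/a
Convert to mass loss: 1.79 μm/a × 8.96 g/cm³ = 16.04 g·m⁻²·a⁻¹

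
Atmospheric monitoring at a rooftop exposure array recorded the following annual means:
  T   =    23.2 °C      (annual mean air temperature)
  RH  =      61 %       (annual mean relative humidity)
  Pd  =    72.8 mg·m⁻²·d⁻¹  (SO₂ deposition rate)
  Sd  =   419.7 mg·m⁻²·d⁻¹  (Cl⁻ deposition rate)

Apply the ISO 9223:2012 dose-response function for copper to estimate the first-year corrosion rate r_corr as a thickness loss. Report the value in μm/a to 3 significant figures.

copper: temperature factor f = -0.080·(13.2) = -1.0560
  SO₂ term: 0.0053·72.8^0.26·exp(0.059·61-1.0560) = 0.2055
  Cl⁻ term: 0.01025·419.7^0.27·exp(0.036·61+0.049·23.2) = 1.467
  sum: 0.2055 + 1.467 → r_corr = 1.672 μm/a

r_corr = 1.67 μm/a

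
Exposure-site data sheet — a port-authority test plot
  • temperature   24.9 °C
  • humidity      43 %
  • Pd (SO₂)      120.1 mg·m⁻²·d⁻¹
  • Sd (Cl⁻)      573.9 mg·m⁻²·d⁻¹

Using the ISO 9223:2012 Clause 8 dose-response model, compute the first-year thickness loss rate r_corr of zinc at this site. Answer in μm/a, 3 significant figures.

r_corr = 7.92 μm/a

zinc: f(T) = -0.071·(T−10) [T>10 °C] = -1.0579
  SO₂ term: 0.0129·120.1^0.44·exp(0.046·43-1.0579) = 0.2662
  Sd branch = 0.0175·Sd^0.57·e^(0.008·RH+0.085·T) = 7.659 μm/a
  sum: 0.2662 + 7.659 → r_corr = 7.925 μm/a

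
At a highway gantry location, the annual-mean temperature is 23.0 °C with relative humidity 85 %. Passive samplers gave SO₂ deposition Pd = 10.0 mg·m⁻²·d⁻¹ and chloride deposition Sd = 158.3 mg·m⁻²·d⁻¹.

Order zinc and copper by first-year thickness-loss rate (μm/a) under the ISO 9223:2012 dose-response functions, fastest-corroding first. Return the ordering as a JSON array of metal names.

zinc: f(T) = -0.071·(T−10) [T>10 °C] = -0.9230
  Pd branch = 0.0129·Pd^0.44·e^(0.046·RH+f) = 0.7044 μm/a
  Sd branch = 0.0175·Sd^0.57·e^(0.008·RH+0.085·T) = 4.376 μm/a
  sum: 0.7044 + 4.376 → r_corr = 5.081 μm/a
copper: T>10 °C ⇒ hinge -0.080·(23.0−10) = -1.0400
  Pd branch = 0.0053·Pd^0.26·e^(0.059·RH+f) = 0.5136 μm/a
  Sd branch = 0.01025·Sd^0.27·e^(0.036·RH+0.049·T) = 2.648 μm/a
  sum: 0.5136 + 2.648 → r_corr = 3.162 μm/a
Ordering by μm/a: zinc (5.08) > copper (3.16)

["zinc", "copper"]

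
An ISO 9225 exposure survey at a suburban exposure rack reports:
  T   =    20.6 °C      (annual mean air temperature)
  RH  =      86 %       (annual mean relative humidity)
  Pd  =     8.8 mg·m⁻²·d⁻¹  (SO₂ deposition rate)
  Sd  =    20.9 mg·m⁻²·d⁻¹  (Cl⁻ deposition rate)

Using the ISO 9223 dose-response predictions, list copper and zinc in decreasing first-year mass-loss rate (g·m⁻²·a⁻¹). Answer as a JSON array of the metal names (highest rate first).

copper: T>10 °C ⇒ hinge -0.080·(20.6−10) = -0.8480
  Pd branch = 0.0053·Pd^0.26·e^(0.059·RH+f) = 0.6385 μm/a
  Sd branch = 0.01025·Sd^0.27·e^(0.036·RH+0.049·T) = 1.413 μm/a
  r_corr = 0.6385 + 1.413 = 2.051 μm/a
  mass loss = 2.051 μm/a × 8.96 g/cm³ = 18.38 g·m⁻²·a⁻¹
zinc: f(T) = -0.071·(T−10) [T>10 °C] = -0.7526
  SO₂ term: 0.0129·8.8^0.44·exp(0.046·86-0.7526) = 0.8268
  Cl⁻ term: 0.0175·20.9^0.57·exp(0.008·86+0.085·20.6) = 1.134
  r_corr = 0.8268 + 1.134 = 1.961 μm/a
  mass loss = 1.961 μm/a × 7.14 g/cm³ = 14 g·m⁻²·a⁻¹
Ordering by g·m⁻²·a⁻¹: copper (18.4) > zinc (14)

["copper", "zinc"]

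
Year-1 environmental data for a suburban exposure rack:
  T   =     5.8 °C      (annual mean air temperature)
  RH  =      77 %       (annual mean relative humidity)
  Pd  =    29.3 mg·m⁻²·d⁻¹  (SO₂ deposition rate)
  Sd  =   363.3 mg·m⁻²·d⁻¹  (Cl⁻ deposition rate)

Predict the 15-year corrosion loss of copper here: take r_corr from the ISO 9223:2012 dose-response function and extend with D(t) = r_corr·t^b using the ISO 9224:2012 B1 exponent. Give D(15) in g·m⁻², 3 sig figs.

copper: f(T) = +0.126·(T−10) [T≤10 °C] = -0.5292
  sulphur-dioxide contribution → 0.706 μm/a
  chloride contribution → 1.07 μm/a
  total first-year rate 1.776 μm/a
ISO 9224: D(t) = r_corr · t^b with b = 0.667 (copper, B1)
  D(15) = 1.776 × 15^0.667 = 1.776 × 6.088 = 10.81 μm
  Mass loss = 10.81 μm × 8.96 g/cm³ = 96.86 g·m⁻²

D(15) = 96.9 g·m⁻²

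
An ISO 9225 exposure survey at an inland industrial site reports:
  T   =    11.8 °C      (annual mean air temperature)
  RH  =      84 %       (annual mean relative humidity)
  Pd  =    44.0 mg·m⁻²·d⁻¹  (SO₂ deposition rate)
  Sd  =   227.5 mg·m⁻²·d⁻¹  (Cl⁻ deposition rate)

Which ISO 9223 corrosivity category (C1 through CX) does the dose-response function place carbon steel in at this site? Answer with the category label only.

C5

carbon steel: temperature factor f = -0.054·(1.8) = -0.0972
  sulphur-dioxide contribution → 61.66 μm/a
  chloride contribution → 75.64 μm/a
  ⇒ r_corr(carbon steel) = 137.3 μm/a
Category bounds: 80…200 μm/a bracket r_corr ⇒ C5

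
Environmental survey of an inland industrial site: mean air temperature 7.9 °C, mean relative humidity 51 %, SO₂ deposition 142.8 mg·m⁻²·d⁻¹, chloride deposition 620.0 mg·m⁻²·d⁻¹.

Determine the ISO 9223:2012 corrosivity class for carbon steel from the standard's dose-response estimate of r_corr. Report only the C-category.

C5

carbon steel: T≤10 °C ⇒ hinge +0.150·(7.9−10) = -0.3150
  Pd branch = 1.77·Pd^0.52·e^(0.02·RH+f) = 47.27 μm/a
  Sd branch = 0.102·Sd^0.62·e^(0.033·RH+0.04·T) = 40.55 μm/a
  r_corr = 47.27 + 40.55 = 87.83 μm/a
Category bounds: 80…200 μm/a bracket r_corr ⇒ C5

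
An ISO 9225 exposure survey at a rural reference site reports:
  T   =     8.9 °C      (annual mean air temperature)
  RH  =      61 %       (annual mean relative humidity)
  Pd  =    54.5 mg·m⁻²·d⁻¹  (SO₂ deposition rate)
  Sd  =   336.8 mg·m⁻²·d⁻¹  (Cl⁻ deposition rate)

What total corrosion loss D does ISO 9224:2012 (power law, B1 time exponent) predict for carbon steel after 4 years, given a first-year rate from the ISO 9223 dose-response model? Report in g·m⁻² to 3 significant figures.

D(4) = 1.31e+03 g·m⁻²

carbon steel: temperature factor f = +0.150·(-1.1) = -0.1650
  SO₂ term: 1.77·54.5^0.52·exp(0.02·61-0.1650) = 40.65
  Cl⁻ term: 0.102·336.8^0.62·exp(0.033·61+0.04·8.9) = 40.22
  r_corr = 40.65 + 40.22 = 80.87 μm/a
ISO 9224: D(t) = r_corr · t^b with b = 0.523 (carbon steel, B1)
  D(4) = 80.87 × 4^0.523 = 80.87 × 2.065 = 167 μm
  Mass loss = 167 μm × 7.85 g/cm³ = 1311 g·m⁻²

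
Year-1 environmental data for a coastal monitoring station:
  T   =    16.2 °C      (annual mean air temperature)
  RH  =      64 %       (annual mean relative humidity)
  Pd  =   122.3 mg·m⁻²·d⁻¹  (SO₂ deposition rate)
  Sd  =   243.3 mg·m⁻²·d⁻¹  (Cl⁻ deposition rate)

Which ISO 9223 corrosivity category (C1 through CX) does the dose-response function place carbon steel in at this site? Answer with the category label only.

carbon steel: temperature factor f = -0.054·(6.2) = -0.3348
  Pd branch = 1.77·Pd^0.52·e^(0.02·RH+f) = 55.45 μm/a
  Cl⁻ term: 0.102·243.3^0.62·exp(0.033·64+0.04·16.2) = 48.6
  r_corr = 55.45 + 48.6 = 104.1 μm/a
104 μm/a falls in (80, 200] for carbon steel → category C5

C5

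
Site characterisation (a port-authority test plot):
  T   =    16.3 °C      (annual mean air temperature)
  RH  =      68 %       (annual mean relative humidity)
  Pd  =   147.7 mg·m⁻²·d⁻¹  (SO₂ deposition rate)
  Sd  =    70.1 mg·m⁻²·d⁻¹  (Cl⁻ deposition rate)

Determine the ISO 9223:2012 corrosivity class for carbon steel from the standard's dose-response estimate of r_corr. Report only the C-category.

C5

carbon steel: temperature factor f = -0.054·(6.3) = -0.3402
  SO₂ term: 1.77·147.7^0.52·exp(0.02·68-0.3402) = 65.91
  Cl⁻ term: 0.102·70.1^0.62·exp(0.033·68+0.04·16.3) = 25.74
  sum: 65.91 + 25.74 → r_corr = 91.65 μm/a
ISO 9223 Table 2 (carbon steel): 80 < 91.7 ≤ 200 μm/a ⇒ C5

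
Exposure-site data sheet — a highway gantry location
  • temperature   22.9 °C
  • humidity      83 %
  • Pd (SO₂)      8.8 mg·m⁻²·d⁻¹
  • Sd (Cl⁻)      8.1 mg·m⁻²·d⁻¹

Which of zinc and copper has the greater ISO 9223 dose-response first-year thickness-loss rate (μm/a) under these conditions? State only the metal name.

copper

zinc: temperature factor f = -0.071·(12.9) = -0.9159
  SO₂ term: 0.0129·8.8^0.44·exp(0.046·83-0.9159) = 0.6117
  Cl⁻ term: 0.0175·8.1^0.57·exp(0.008·83+0.085·22.9) = 0.7845
  r_corr = 0.6117 + 0.7845 = 1.396 μm/a
copper: temperature factor f = -0.080·(12.9) = -1.0320
  Pd branch = 0.0053·Pd^0.26·e^(0.059·RH+f) = 0.445 μm/a
  Sd branch = 0.01025·Sd^0.27·e^(0.036·RH+0.049·T) = 1.099 μm/a
  r_corr = 0.445 + 1.099 = 1.544 μm/a
Ordering by μm/a: copper (1.54) > zinc (1.4)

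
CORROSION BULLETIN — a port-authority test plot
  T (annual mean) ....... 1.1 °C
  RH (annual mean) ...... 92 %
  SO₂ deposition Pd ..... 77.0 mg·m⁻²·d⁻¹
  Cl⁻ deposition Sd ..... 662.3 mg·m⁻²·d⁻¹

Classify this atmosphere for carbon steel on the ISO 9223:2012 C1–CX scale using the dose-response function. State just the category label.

carbon steel: temperature factor f = +0.150·(-8.9) = -1.3350
  SO₂ term: 1.77·77.0^0.52·exp(0.02·92-1.3350) = 28.07
  Sd branch = 0.102·Sd^0.62·e^(0.033·RH+0.04·T) = 124.5 μm/a
  r_corr = 28.07 + 124.5 = 152.6 μm/a
153 μm/a falls in (80, 200] for carbon steel → category C5

C5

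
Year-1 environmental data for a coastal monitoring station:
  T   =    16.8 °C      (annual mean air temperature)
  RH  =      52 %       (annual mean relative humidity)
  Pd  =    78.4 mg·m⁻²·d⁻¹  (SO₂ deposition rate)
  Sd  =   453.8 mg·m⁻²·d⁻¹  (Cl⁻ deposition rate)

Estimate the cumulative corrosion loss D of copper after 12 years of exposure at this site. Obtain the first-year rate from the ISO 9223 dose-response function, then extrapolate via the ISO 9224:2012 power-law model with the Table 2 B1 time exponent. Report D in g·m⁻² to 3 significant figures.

D(12) = 46.9 g·m⁻²

copper: temperature factor f = -0.080·(6.8) = -0.5440
  SO₂ term: 0.0053·78.4^0.26·exp(0.059·52-0.5440) = 0.2056
  Cl⁻ term: 0.01025·453.8^0.27·exp(0.036·52+0.049·16.8) = 0.7917
  r_corr = 0.2056 + 0.7917 = 0.9973 μm/a
ISO 9224: D(t) = r_corr · t^b with b = 0.667 (copper, B1)
  D(12) = 0.9973 × 12^0.667 = 0.9973 × 5.246 = 5.232 μm
  Mass loss = 5.232 μm × 8.96 g/cm³ = 46.88 g·m⁻²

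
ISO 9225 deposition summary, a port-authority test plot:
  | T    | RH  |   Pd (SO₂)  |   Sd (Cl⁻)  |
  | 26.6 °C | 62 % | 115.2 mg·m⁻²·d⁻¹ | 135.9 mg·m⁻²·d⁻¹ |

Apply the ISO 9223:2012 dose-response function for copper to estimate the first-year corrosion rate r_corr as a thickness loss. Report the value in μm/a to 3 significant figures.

r_corr = 1.51 μm/a

copper: T>10 °C ⇒ hinge -0.080·(26.6−10) = -1.3280
  sulphur-dioxide contribution → 0.1871 μm/a
  chloride contribution → 1.325 μm/a
  ⇒ r_corr(copper) = 1.512 μm/a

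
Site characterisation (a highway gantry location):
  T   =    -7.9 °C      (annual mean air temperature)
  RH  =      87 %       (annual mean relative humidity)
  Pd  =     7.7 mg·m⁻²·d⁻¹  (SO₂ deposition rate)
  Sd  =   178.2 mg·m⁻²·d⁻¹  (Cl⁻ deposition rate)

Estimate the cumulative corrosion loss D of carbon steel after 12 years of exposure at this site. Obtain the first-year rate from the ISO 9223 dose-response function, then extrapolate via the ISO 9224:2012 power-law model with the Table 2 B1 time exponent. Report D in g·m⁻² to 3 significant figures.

D(12) = 997 g·m⁻²

carbon steel: T≤10 °C ⇒ hinge +0.150·(-7.9−10) = -2.6850
  Pd branch = 1.77·Pd^0.52·e^(0.02·RH+f) = 1.989 μm/a
  Sd branch = 0.102·Sd^0.62·e^(0.033·RH+0.04·T) = 32.64 μm/a
  r_corr = 1.989 + 32.64 = 34.63 μm/a
Power-law: D(12) = r_corr · 12^0.523
  D(12) = 34.63 × 12^0.523 = 34.63 × 3.668 = 127 μm
  Mass loss = 127 μm × 7.85 g/cm³ = 997.1 g·m⁻²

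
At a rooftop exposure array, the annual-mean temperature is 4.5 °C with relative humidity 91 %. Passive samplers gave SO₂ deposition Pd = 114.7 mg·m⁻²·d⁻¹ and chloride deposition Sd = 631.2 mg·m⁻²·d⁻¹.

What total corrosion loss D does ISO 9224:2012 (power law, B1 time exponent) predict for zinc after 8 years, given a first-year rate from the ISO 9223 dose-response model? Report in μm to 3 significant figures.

zinc: f(T) = +0.038·(T−10) [T≤10 °C] = -0.2090
  sulphur-dioxide contribution → 5.546 μm/a
  chloride contribution → 2.096 μm/a
  total first-year rate 7.642 μm/a
ISO 9224: D(t) = r_corr · t^b with b = 0.813 (zinc, B1)
  D(8) = 7.642 × 8^0.813 = 7.642 × 5.423 = 41.44 μm

D(8) = 41.4 μm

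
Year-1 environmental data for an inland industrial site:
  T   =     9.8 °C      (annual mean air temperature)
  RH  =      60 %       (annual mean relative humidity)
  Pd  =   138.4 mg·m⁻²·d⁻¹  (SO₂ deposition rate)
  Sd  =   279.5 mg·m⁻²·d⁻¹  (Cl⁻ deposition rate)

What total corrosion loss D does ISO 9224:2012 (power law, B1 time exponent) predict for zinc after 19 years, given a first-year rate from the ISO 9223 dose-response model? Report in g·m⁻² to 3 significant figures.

D(19) = 265 g·m⁻²

zinc: temperature factor f = +0.038·(-0.2) = -0.0076
  SO₂ term: 0.0129·138.4^0.44·exp(0.046·60-0.0076) = 1.77
  Cl⁻ term: 0.0175·279.5^0.57·exp(0.008·60+0.085·9.8) = 1.613
  sum: 1.77 + 1.613 → r_corr = 3.384 μm/a
ISO 9224: D(t) = r_corr · t^b with b = 0.813 (zinc, B1)
  D(19) = 3.384 × 19^0.813 = 3.384 × 10.96 = 37.07 μm
  Mass loss = 37.07 μm × 7.14 g/cm³ = 264.7 g·m⁻²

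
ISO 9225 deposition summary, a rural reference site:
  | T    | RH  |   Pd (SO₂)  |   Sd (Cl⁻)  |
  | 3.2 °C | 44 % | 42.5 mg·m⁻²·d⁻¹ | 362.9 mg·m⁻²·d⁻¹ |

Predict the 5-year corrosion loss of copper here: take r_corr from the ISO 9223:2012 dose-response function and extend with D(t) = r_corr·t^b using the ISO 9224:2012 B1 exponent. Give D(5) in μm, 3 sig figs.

copper: f(T) = +0.126·(T−10) [T≤10 °C] = -0.8568
  sulphur-dioxide contribution → 0.07998 μm/a
  chloride contribution → 0.287 μm/a
  ⇒ r_corr(copper) = 0.367 μm/a
ISO 9224: D(t) = r_corr · t^b with b = 0.667 (copper, B1)
  D(5) = 0.367 × 5^0.667 = 0.367 × 2.926 = 1.074 μm

D(5) = 1.07 μm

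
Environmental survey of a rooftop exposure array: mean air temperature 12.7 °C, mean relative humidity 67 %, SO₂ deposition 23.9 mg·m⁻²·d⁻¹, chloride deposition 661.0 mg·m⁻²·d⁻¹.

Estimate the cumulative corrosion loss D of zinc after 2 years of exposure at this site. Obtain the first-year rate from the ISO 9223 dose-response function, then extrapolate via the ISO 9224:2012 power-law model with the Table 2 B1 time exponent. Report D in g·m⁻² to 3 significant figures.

D(2) = 56.5 g·m⁻²

zinc: T>10 °C ⇒ hinge -0.071·(12.7−10) = -0.1917
  sulphur-dioxide contribution → 0.9383 μm/a
  chloride contribution → 3.566 μm/a
  total first-year rate 4.504 μm/a
Power-law: D(2) = r_corr · 2^0.813
  D(2) = 4.504 × 2^0.813 = 4.504 × 1.757 = 7.913 μm
  Mass loss = 7.913 μm × 7.14 g/cm³ = 56.5 g·m⁻²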